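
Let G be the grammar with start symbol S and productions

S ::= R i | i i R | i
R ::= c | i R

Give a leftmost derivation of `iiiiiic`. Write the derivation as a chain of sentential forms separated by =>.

S => iiR => iiiR => iiiiR => iiiiiR => iiiiiiR => iiiiiic

S => iiR   [S ::= i i R]
iiR => iiiR   [R ::= i R]
iiiR => iiiiR   [R ::= i R]
iiiiR => iiiiiR   [R ::= i R]
iiiiiR => iiiiiiR   [R ::= i R]
iiiiiiR => iiiiiic   [R ::= c]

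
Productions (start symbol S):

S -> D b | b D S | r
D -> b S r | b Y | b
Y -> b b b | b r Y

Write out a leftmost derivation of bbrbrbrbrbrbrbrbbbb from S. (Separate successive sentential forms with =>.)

S => Db => bYb => bbrYb => bbrbrYb => bbrbrbrYb => bbrbrbrbrYb => bbrbrbrbrbrYb => bbrbrbrbrbrbrYb => bbrbrbrbrbrbrbrYb => bbrbrbrbrbrbrbrbbbb

S => Db   [S -> D b]
Db => bYb   [D -> b Y]
bYb => bbrYb   [Y -> b r Y]
bbrYb => bbrbrYb   [Y -> b r Y]
bbrbrYb => bbrbrbrYb   [Y -> b r Y]
bbrbrbrYb => bbrbrbrbrYb   [Y -> b r Y]
bbrbrbrbrYb => bbrbrbrbrbrYb   [Y -> b r Y]
bbrbrbrbrbrYb => bbrbrbrbrbrbrYb   [Y -> b r Y]
bbrbrbrbrbrbrYb => bbrbrbrbrbrbrbrYb   [Y -> b r Y]
bbrbrbrbrbrbrbrYb => bbrbrbrbrbrbrbrbbbb   [Y -> b b b]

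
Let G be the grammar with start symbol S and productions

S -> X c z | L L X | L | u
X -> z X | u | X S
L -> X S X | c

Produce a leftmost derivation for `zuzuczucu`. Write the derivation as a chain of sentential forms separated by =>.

S => LLX => XSXLX => zXSXLX => zuSXLX => zuXczXLX => zuzXczXLX => zuzuczXLX => zuzuczuLX => zuzuczucX => zuzuczucu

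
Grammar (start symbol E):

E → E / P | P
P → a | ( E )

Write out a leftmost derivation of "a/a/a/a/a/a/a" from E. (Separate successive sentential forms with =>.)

E => E/P => E/P/P => E/P/P/P => E/P/P/P/P => E/P/P/P/P/P => E/P/P/P/P/P/P => P/P/P/P/P/P/P => a/P/P/P/P/P/P => a/a/P/P/P/P/P => a/a/a/P/P/P/P => a/a/a/a/P/P/P => a/a/a/a/a/P/P => a/a/a/a/a/a/P => a/a/a/a/a/a/a

E => E/P   [E → E / P]
E/P => E/P/P   [E → E / P]
E/P/P => E/P/P/P   [E → E / P]
E/P/P/P => E/P/P/P/P   [E → E / P]
E/P/P/P/P => E/P/P/P/P/P   [E → E / P]
E/P/P/P/P/P => E/P/P/P/P/P/P   [E → E / P]
E/P/P/P/P/P/P => P/P/P/P/P/P/P   [E → P]
P/P/P/P/P/P/P => a/P/P/P/P/P/P   [P → a]
a/P/P/P/P/P/P => a/a/P/P/P/P/P   [P → a]
a/a/P/P/P/P/P => a/a/a/P/P/P/P   [P → a]
a/a/a/P/P/P/P => a/a/a/a/P/P/P   [P → a]
a/a/a/a/P/P/P => a/a/a/a/a/P/P   [P → a]
a/a/a/a/a/P/P => a/a/a/a/a/a/P   [P → a]
a/a/a/a/a/a/P => a/a/a/a/a/a/a   [P → a]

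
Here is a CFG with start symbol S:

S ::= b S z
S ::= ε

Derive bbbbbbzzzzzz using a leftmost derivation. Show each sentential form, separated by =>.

S => bSz => bbSzz => bbbSzzz => bbbbSzzzz => bbbbbSzzzzz => bbbbbbSzzzzzz => bbbbbbzzzzzz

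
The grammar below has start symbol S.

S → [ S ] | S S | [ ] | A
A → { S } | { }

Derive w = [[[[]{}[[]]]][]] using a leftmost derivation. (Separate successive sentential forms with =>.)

S => [S]   [S → [ S ]]
[S] => [SS]   [S → S S]
[SS] => [[S]S]   [S → [ S ]]
[[S]S] => [[[S]]S]   [S → [ S ]]
[[[S]]S] => [[[SS]]S]   [S → S S]
[[[SS]]S] => [[[SSS]]S]   [S → S S]
[[[SSS]]S] => [[[[]SS]]S]   [S → [ ]]
[[[[]SS]]S] => [[[[]AS]]S]   [S → A]
[[[[]AS]]S] => [[[[]{}S]]S]   [A → { }]
[[[[]{}S]]S] => [[[[]{}[S]]]S]   [S → [ S ]]
[[[[]{}[S]]]S] => [[[[]{}[[]]]]S]   [S → [ ]]
[[[[]{}[[]]]]S] => [[[[]{}[[]]]][]]   [S → [ ]]

S=>[S]=>[SS]=>[[S]S]=>[[[S]]S]=>[[[SS]]S]=>[[[SSS]]S]=>[[[[]SS]]S]=>[[[[]AS]]S]=>[[[[]{}S]]S]=>[[[[]{}[S]]]S]=>[[[[]{}[[]]]]S]=>[[[[]{}[[]]]][]]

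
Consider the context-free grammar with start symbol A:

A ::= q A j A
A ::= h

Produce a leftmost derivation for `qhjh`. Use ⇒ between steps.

A ⇒ qAjA ⇒ qhjA ⇒ qhjh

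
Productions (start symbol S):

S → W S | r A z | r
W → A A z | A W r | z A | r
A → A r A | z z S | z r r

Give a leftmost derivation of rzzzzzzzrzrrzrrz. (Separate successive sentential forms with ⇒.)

S⇒rAz⇒rzzSz⇒rzzWSz⇒rzzzASz⇒rzzzzzSSz⇒rzzzzzWSSz⇒rzzzzzAAzSSz⇒rzzzzzzzSAzSSz⇒rzzzzzzzrAzSSz⇒rzzzzzzzrzrrzSSz⇒rzzzzzzzrzrrzrSz⇒rzzzzzzzrzrrzrrz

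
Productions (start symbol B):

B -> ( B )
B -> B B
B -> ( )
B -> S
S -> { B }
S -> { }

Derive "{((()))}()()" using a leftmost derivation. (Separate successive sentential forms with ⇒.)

B ⇒ BB   [B -> B B]
BB ⇒ BBB   [B -> B B]
BBB ⇒ SBB   [B -> S]
SBB ⇒ {B}BB   [S -> { B }]
{B}BB ⇒ {(B)}BB   [B -> ( B )]
{(B)}BB ⇒ {((B))}BB   [B -> ( B )]
{((B))}BB ⇒ {((()))}BB   [B -> ( )]
{((()))}BB ⇒ {((()))}()B   [B -> ( )]
{((()))}()B ⇒ {((()))}()()   [B -> ( )]

B ⇒ BB ⇒ BBB ⇒ SBB ⇒ {B}BB ⇒ {(B)}BB ⇒ {((B))}BB ⇒ {((()))}BB ⇒ {((()))}()B ⇒ {((()))}()()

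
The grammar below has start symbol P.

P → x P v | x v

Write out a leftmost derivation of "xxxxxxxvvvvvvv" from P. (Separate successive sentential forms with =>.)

P => xPv   [P → x P v]
xPv => xxPvv   [P → x P v]
xxPvv => xxxPvvv   [P → x P v]
xxxPvvv => xxxxPvvvv   [P → x P v]
xxxxPvvvv => xxxxxPvvvvv   [P → x P v]
xxxxxPvvvvv => xxxxxxPvvvvvv   [P → x P v]
xxxxxxPvvvvvv => xxxxxxxvvvvvvv   [P → x v]

P => xPv => xxPvv => xxxPvvv => xxxxPvvvv => xxxxxPvvvvv => xxxxxxPvvvvvv => xxxxxxxvvvvvvv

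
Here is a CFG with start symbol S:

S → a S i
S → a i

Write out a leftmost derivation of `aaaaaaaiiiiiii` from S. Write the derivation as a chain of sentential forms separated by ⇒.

S ⇒ aSi ⇒ aaSii ⇒ aaaSiii ⇒ aaaaSiiii ⇒ aaaaaSiiiii ⇒ aaaaaaSiiiiii ⇒ aaaaaaaiiiiiii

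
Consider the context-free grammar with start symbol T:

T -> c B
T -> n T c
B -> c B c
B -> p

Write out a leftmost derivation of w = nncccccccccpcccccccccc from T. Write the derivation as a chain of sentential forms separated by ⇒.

T ⇒ nTc   [T -> n T c]
nTc ⇒ nnTcc   [T -> n T c]
nnTcc ⇒ nncBcc   [T -> c B]
nncBcc ⇒ nnccBccc   [B -> c B c]
nnccBccc ⇒ nncccBcccc   [B -> c B c]
nncccBcccc ⇒ nnccccBccccc   [B -> c B c]
nnccccBccccc ⇒ nncccccBcccccc   [B -> c B c]
nncccccBcccccc ⇒ nnccccccBccccccc   [B -> c B c]
nnccccccBccccccc ⇒ nncccccccBcccccccc   [B -> c B c]
nncccccccBcccccccc ⇒ nnccccccccBccccccccc   [B -> c B c]
nnccccccccBccccccccc ⇒ nncccccccccBcccccccccc   [B -> c B c]
nncccccccccBcccccccccc ⇒ nncccccccccpcccccccccc   [B -> p]

T ⇒ nTc ⇒ nnTcc ⇒ nncBcc ⇒ nnccBccc ⇒ nncccBcccc ⇒ nnccccBccccc ⇒ nncccccBcccccc ⇒ nnccccccBccccccc ⇒ nncccccccBcccccccc ⇒ nnccccccccBccccccccc ⇒ nncccccccccBcccccccccc ⇒ nncccccccccpcccccccccc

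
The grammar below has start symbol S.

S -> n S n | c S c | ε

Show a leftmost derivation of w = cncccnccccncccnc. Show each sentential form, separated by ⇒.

S⇒cSc⇒cnSnc⇒cncScnc⇒cnccSccnc⇒cncccScccnc⇒cncccnSncccnc⇒cncccncScncccnc⇒cncccnccSccncccnc⇒cncccnccccncccnc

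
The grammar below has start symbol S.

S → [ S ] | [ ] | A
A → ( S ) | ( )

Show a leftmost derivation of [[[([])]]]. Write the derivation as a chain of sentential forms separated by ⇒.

S ⇒ [S]   [S → [ S ]]
[S] ⇒ [[S]]   [S → [ S ]]
[[S]] ⇒ [[[S]]]   [S → [ S ]]
[[[S]]] ⇒ [[[A]]]   [S → A]
[[[A]]] ⇒ [[[(S)]]]   [A → ( S )]
[[[(S)]]] ⇒ [[[([])]]]   [S → [ ]]

S ⇒ [S] ⇒ [[S]] ⇒ [[[S]]] ⇒ [[[A]]] ⇒ [[[(S)]]] ⇒ [[[([])]]]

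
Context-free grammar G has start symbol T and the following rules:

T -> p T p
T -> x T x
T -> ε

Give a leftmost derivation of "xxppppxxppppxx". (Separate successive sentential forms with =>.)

T=>xTx=>xxTxx=>xxpTpxx=>xxppTppxx=>xxpppTpppxx=>xxppppTppppxx=>xxppppxTxppppxx=>xxppppxxppppxx

T => xTx   [T -> x T x]
xTx => xxTxx   [T -> x T x]
xxTxx => xxpTpxx   [T -> p T p]
xxpTpxx => xxppTppxx   [T -> p T p]
xxppTppxx => xxpppTpppxx   [T -> p T p]
xxpppTpppxx => xxppppTppppxx   [T -> p T p]
xxppppTppppxx => xxppppxTxppppxx   [T -> x T x]
xxppppxTxppppxx => xxppppxxppppxx   [T -> ε]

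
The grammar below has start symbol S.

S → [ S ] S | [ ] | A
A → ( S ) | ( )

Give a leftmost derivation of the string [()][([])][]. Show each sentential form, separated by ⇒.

S⇒[S]S⇒[A]S⇒[()]S⇒[()][S]S⇒[()][A]S⇒[()][(S)]S⇒[()][([])]S⇒[()][([])][]

S ⇒ [S]S   [S → [ S ] S]
[S]S ⇒ [A]S   [S → A]
[A]S ⇒ [()]S   [A → ( )]
[()]S ⇒ [()][S]S   [S → [ S ] S]
[()][S]S ⇒ [()][A]S   [S → A]
[()][A]S ⇒ [()][(S)]S   [A → ( S )]
[()][(S)]S ⇒ [()][([])]S   [S → [ ]]
[()][([])]S ⇒ [()][([])][]   [S → [ ]]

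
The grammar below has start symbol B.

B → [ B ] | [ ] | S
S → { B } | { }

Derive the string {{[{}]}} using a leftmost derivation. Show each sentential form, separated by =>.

B => S   [B → S]
S => {B}   [S → { B }]
{B} => {S}   [B → S]
{S} => {{B}}   [S → { B }]
{{B}} => {{[B]}}   [B → [ B ]]
{{[B]}} => {{[S]}}   [B → S]
{{[S]}} => {{[{}]}}   [S → { }]

B => S => {B} => {S} => {{B}} => {{[B]}} => {{[S]}} => {{[{}]}}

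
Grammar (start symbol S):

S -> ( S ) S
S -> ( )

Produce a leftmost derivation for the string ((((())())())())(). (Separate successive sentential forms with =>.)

S => (S)S => ((S)S)S => (((S)S)S)S => ((((S)S)S)S)S => ((((())S)S)S)S => ((((())())S)S)S => ((((())())())S)S => ((((())())())())S => ((((())())())())()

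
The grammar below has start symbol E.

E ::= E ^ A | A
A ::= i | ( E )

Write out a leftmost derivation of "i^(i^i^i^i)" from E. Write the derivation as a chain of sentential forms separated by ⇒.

E ⇒ E^A ⇒ A^A ⇒ i^A ⇒ i^(E) ⇒ i^(E^A) ⇒ i^(E^A^A) ⇒ i^(E^A^A^A) ⇒ i^(A^A^A^A) ⇒ i^(i^A^A^A) ⇒ i^(i^i^A^A) ⇒ i^(i^i^i^A) ⇒ i^(i^i^i^i)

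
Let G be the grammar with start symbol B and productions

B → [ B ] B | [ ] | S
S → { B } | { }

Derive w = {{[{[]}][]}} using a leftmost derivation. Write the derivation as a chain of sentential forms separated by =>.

B=>S=>{B}=>{S}=>{{B}}=>{{[B]B}}=>{{[S]B}}=>{{[{B}]B}}=>{{[{[]}]B}}=>{{[{[]}][]}}

B => S   [B → S]
S => {B}   [S → { B }]
{B} => {S}   [B → S]
{S} => {{B}}   [S → { B }]
{{B}} => {{[B]B}}   [B → [ B ] B]
{{[B]B}} => {{[S]B}}   [B → S]
{{[S]B}} => {{[{B}]B}}   [S → { B }]
{{[{B}]B}} => {{[{[]}]B}}   [B → [ ]]
{{[{[]}]B}} => {{[{[]}][]}}   [B → [ ]]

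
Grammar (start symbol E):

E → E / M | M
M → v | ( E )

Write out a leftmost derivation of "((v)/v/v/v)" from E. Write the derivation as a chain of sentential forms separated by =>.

E => M   [E → M]
M => (E)   [M → ( E )]
(E) => (E/M)   [E → E / M]
(E/M) => (E/M/M)   [E → E / M]
(E/M/M) => (E/M/M/M)   [E → E / M]
(E/M/M/M) => (M/M/M/M)   [E → M]
(M/M/M/M) => ((E)/M/M/M)   [M → ( E )]
((E)/M/M/M) => ((M)/M/M/M)   [E → M]
((M)/M/M/M) => ((v)/M/M/M)   [M → v]
((v)/M/M/M) => ((v)/v/M/M)   [M → v]
((v)/v/M/M) => ((v)/v/v/M)   [M → v]
((v)/v/v/M) => ((v)/v/v/v)   [M → v]

E => M => (E) => (E/M) => (E/M/M) => (E/M/M/M) => (M/M/M/M) => ((E)/M/M/M) => ((M)/M/M/M) => ((v)/M/M/M) => ((v)/v/M/M) => ((v)/v/v/M) => ((v)/v/v/v)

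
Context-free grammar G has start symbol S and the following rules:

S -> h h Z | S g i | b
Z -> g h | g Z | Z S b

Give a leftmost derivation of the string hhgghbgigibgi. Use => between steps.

S => Sgi   [S -> S g i]
Sgi => hhZgi   [S -> h h Z]
hhZgi => hhZSbgi   [Z -> Z S b]
hhZSbgi => hhgZSbgi   [Z -> g Z]
hhgZSbgi => hhgghSbgi   [Z -> g h]
hhgghSbgi => hhgghSgibgi   [S -> S g i]
hhgghSgibgi => hhgghSgigibgi   [S -> S g i]
hhgghSgigibgi => hhgghbgigibgi   [S -> b]

S => Sgi => hhZgi => hhZSbgi => hhgZSbgi => hhgghSbgi => hhgghSgibgi => hhgghSgigibgi => hhgghbgigibgi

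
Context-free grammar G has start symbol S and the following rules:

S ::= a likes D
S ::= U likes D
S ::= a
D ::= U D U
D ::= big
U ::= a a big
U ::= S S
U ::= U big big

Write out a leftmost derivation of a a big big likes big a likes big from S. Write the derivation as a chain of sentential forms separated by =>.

S => U likes D => S S likes D => U likes D S likes D => U big big likes D S likes D => S S big big likes D S likes D => a S big big likes D S likes D => a a big big likes D S likes D => a a big big likes big S likes D => a a big big likes big a likes D => a a big big likes big a likes big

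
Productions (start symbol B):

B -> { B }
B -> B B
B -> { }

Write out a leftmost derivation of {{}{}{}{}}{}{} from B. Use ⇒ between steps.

B ⇒ BB ⇒ BBB ⇒ {B}BB ⇒ {BB}BB ⇒ {BBB}BB ⇒ {BBBB}BB ⇒ {{}BBB}BB ⇒ {{}{}BB}BB ⇒ {{}{}{}B}BB ⇒ {{}{}{}{}}BB ⇒ {{}{}{}{}}{}B ⇒ {{}{}{}{}}{}{}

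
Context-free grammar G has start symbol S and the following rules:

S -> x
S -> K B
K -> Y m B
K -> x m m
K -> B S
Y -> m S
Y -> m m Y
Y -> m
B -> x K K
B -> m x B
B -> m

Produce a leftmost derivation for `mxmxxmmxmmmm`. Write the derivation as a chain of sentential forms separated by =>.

S => KB   [S -> K B]
KB => YmBB   [K -> Y m B]
YmBB => mSmBB   [Y -> m S]
mSmBB => mKBmBB   [S -> K B]
mKBmBB => mBSBmBB   [K -> B S]
mBSBmBB => mxKKSBmBB   [B -> x K K]
mxKKSBmBB => mxBSKSBmBB   [K -> B S]
mxBSKSBmBB => mxmSKSBmBB   [B -> m]
mxmSKSBmBB => mxmxKSBmBB   [S -> x]
mxmxKSBmBB => mxmxxmmSBmBB   [K -> x m m]
mxmxxmmSBmBB => mxmxxmmxBmBB   [S -> x]
mxmxxmmxBmBB => mxmxxmmxmmBB   [B -> m]
mxmxxmmxmmBB => mxmxxmmxmmmB   [B -> m]
mxmxxmmxmmmB => mxmxxmmxmmmm   [B -> m]

S=>KB=>YmBB=>mSmBB=>mKBmBB=>mBSBmBB=>mxKKSBmBB=>mxBSKSBmBB=>mxmSKSBmBB=>mxmxKSBmBB=>mxmxxmmSBmBB=>mxmxxmmxBmBB=>mxmxxmmxmmBB=>mxmxxmmxmmmB=>mxmxxmmxmmmm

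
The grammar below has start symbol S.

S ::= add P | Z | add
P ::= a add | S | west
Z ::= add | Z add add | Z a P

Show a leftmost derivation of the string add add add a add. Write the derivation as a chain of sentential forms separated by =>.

S => Z => Z a P => Z add add a P => add add add a P => add add add a S => add add add a add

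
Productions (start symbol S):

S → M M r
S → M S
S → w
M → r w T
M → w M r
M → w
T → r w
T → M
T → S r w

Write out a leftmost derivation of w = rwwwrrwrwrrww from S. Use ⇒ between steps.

S ⇒ MS   [S → M S]
MS ⇒ rwTS   [M → r w T]
rwTS ⇒ rwSrwS   [T → S r w]
rwSrwS ⇒ rwMMrrwS   [S → M M r]
rwMMrrwS ⇒ rwwMrMrrwS   [M → w M r]
rwwMrMrrwS ⇒ rwwwrMrrwS   [M → w]
rwwwrMrrwS ⇒ rwwwrrwTrrwS   [M → r w T]
rwwwrrwTrrwS ⇒ rwwwrrwrwrrwS   [T → r w]
rwwwrrwrwrrwS ⇒ rwwwrrwrwrrww   [S → w]

S⇒MS⇒rwTS⇒rwSrwS⇒rwMMrrwS⇒rwwMrMrrwS⇒rwwwrMrrwS⇒rwwwrrwTrrwS⇒rwwwrrwrwrrwS⇒rwwwrrwrwrrww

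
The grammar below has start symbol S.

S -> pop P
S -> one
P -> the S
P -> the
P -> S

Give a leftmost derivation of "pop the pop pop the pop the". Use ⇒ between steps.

S ⇒ pop P ⇒ pop the S ⇒ pop the pop P ⇒ pop the pop S ⇒ pop the pop pop P ⇒ pop the pop pop the S ⇒ pop the pop pop the pop P ⇒ pop the pop pop the pop the

S ⇒ pop P   [S -> pop P]
pop P ⇒ pop the S   [P -> the S]
pop the S ⇒ pop the pop P   [S -> pop P]
pop the pop P ⇒ pop the pop S   [P -> S]
pop the pop S ⇒ pop the pop pop P   [S -> pop P]
pop the pop pop P ⇒ pop the pop pop the S   [P -> the S]
pop the pop pop the S ⇒ pop the pop pop the pop P   [S -> pop P]
pop the pop pop the pop P ⇒ pop the pop pop the pop the   [P -> the]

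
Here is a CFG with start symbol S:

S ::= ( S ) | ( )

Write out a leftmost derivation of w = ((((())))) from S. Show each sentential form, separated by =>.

S => (S)   [S ::= ( S )]
(S) => ((S))   [S ::= ( S )]
((S)) => (((S)))   [S ::= ( S )]
(((S))) => ((((S))))   [S ::= ( S )]
((((S)))) => ((((()))))   [S ::= ( )]

S => (S) => ((S)) => (((S))) => ((((S)))) => ((((()))))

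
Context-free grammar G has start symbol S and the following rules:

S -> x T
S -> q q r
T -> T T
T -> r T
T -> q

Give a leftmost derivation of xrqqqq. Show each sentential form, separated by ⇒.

S ⇒ xT   [S -> x T]
xT ⇒ xTT   [T -> T T]
xTT ⇒ xTTT   [T -> T T]
xTTT ⇒ xTTTT   [T -> T T]
xTTTT ⇒ xrTTTT   [T -> r T]
xrTTTT ⇒ xrqTTT   [T -> q]
xrqTTT ⇒ xrqqTT   [T -> q]
xrqqTT ⇒ xrqqqT   [T -> q]
xrqqqT ⇒ xrqqqq   [T -> q]

S ⇒ xT ⇒ xTT ⇒ xTTT ⇒ xTTTT ⇒ xrTTTT ⇒ xrqTTT ⇒ xrqqTT ⇒ xrqqqT ⇒ xrqqqq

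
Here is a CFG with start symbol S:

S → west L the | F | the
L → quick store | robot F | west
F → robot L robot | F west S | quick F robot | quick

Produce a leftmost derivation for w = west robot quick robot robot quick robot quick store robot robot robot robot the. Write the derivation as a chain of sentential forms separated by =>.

S => west L the => west robot F the => west robot quick F robot the => west robot quick robot L robot robot the => west robot quick robot robot F robot robot the => west robot quick robot robot quick F robot robot robot the => west robot quick robot robot quick robot L robot robot robot robot the => west robot quick robot robot quick robot quick store robot robot robot robot the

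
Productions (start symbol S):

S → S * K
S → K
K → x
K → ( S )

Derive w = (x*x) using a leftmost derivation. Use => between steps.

S => K   [S → K]
K => (S)   [K → ( S )]
(S) => (S*K)   [S → S * K]
(S*K) => (K*K)   [S → K]
(K*K) => (x*K)   [K → x]
(x*K) => (x*x)   [K → x]

S=>K=>(S)=>(S*K)=>(K*K)=>(x*K)=>(x*x)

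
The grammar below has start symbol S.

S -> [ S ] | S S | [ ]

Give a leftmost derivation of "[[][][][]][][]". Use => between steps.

S => SS => SSS => [S]SS => [SS]SS => [SSS]SS => [SSSS]SS => [[]SSS]SS => [[][]SS]SS => [[][][]S]SS => [[][][][]]SS => [[][][][]][]S => [[][][][]][][]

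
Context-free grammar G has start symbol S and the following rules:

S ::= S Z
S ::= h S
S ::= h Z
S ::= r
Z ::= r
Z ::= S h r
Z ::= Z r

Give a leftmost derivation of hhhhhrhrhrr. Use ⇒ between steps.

S ⇒ hS ⇒ hhS ⇒ hhSZ ⇒ hhhZZ ⇒ hhhShrZ ⇒ hhhhZhrZ ⇒ hhhhShrhrZ ⇒ hhhhhShrhrZ ⇒ hhhhhrhrhrZ ⇒ hhhhhrhrhrr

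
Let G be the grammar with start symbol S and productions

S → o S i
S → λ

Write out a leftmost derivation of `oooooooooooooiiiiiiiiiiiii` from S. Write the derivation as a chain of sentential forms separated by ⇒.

S⇒oSi⇒ooSii⇒oooSiii⇒ooooSiiii⇒oooooSiiiii⇒ooooooSiiiiii⇒oooooooSiiiiiii⇒ooooooooSiiiiiiii⇒oooooooooSiiiiiiiii⇒ooooooooooSiiiiiiiiii⇒oooooooooooSiiiiiiiiiii⇒ooooooooooooSiiiiiiiiiiii⇒oooooooooooooSiiiiiiiiiiiii⇒oooooooooooooiiiiiiiiiiiii

S ⇒ oSi   [S → o S i]
oSi ⇒ ooSii   [S → o S i]
ooSii ⇒ oooSiii   [S → o S i]
oooSiii ⇒ ooooSiiii   [S → o S i]
ooooSiiii ⇒ oooooSiiiii   [S → o S i]
oooooSiiiii ⇒ ooooooSiiiiii   [S → o S i]
ooooooSiiiiii ⇒ oooooooSiiiiiii   [S → o S i]
oooooooSiiiiiii ⇒ ooooooooSiiiiiiii   [S → o S i]
ooooooooSiiiiiiii ⇒ oooooooooSiiiiiiiii   [S → o S i]
oooooooooSiiiiiiiii ⇒ ooooooooooSiiiiiiiiii   [S → o S i]
ooooooooooSiiiiiiiiii ⇒ oooooooooooSiiiiiiiiiii   [S → o S i]
oooooooooooSiiiiiiiiiii ⇒ ooooooooooooSiiiiiiiiiiii   [S → o S i]
ooooooooooooSiiiiiiiiiiii ⇒ oooooooooooooSiiiiiiiiiiiii   [S → o S i]
oooooooooooooSiiiiiiiiiiiii ⇒ oooooooooooooiiiiiiiiiiiii   [S → λ]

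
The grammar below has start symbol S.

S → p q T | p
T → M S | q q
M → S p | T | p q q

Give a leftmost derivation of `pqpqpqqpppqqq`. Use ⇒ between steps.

S ⇒ pqT   [S → p q T]
pqT ⇒ pqMS   [T → M S]
pqMS ⇒ pqSpS   [M → S p]
pqSpS ⇒ pqpqTpS   [S → p q T]
pqpqTpS ⇒ pqpqMSpS   [T → M S]
pqpqMSpS ⇒ pqpqpqqSpS   [M → p q q]
pqpqpqqSpS ⇒ pqpqpqqppS   [S → p]
pqpqpqqppS ⇒ pqpqpqqpppqT   [S → p q T]
pqpqpqqpppqT ⇒ pqpqpqqpppqqq   [T → q q]

S ⇒ pqT ⇒ pqMS ⇒ pqSpS ⇒ pqpqTpS ⇒ pqpqMSpS ⇒ pqpqpqqSpS ⇒ pqpqpqqppS ⇒ pqpqpqqpppqT ⇒ pqpqpqqpppqqq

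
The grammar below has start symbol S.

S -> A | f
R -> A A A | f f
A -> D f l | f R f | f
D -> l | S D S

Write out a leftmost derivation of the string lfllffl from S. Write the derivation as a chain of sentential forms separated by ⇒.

S ⇒ A   [S -> A]
A ⇒ Dfl   [A -> D f l]
Dfl ⇒ SDSfl   [D -> S D S]
SDSfl ⇒ ADSfl   [S -> A]
ADSfl ⇒ DflDSfl   [A -> D f l]
DflDSfl ⇒ lflDSfl   [D -> l]
lflDSfl ⇒ lfllSfl   [D -> l]
lfllSfl ⇒ lfllAfl   [S -> A]
lfllAfl ⇒ lfllffl   [A -> f]

S ⇒ A ⇒ Dfl ⇒ SDSfl ⇒ ADSfl ⇒ DflDSfl ⇒ lflDSfl ⇒ lfllSfl ⇒ lfllAfl ⇒ lfllffl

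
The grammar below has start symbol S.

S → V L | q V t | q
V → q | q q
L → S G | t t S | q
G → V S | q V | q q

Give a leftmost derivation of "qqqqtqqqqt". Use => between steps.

S => VL => qqL => qqSG => qqqVtG => qqqqtG => qqqqtVS => qqqqtqqS => qqqqtqqqVt => qqqqtqqqqt

S => VL   [S → V L]
VL => qqL   [V → q q]
qqL => qqSG   [L → S G]
qqSG => qqqVtG   [S → q V t]
qqqVtG => qqqqtG   [V → q]
qqqqtG => qqqqtVS   [G → V S]
qqqqtVS => qqqqtqqS   [V → q q]
qqqqtqqS => qqqqtqqqVt   [S → q V t]
qqqqtqqqVt => qqqqtqqqqt   [V → q]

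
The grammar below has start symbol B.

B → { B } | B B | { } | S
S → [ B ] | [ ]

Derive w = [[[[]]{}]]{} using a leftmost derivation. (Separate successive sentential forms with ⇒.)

B⇒BB⇒SB⇒[B]B⇒[S]B⇒[[B]]B⇒[[BB]]B⇒[[SB]]B⇒[[[B]B]]B⇒[[[S]B]]B⇒[[[[]]B]]B⇒[[[[]]{}]]B⇒[[[[]]{}]]{}

B ⇒ BB   [B → B B]
BB ⇒ SB   [B → S]
SB ⇒ [B]B   [S → [ B ]]
[B]B ⇒ [S]B   [B → S]
[S]B ⇒ [[B]]B   [S → [ B ]]
[[B]]B ⇒ [[BB]]B   [B → B B]
[[BB]]B ⇒ [[SB]]B   [B → S]
[[SB]]B ⇒ [[[B]B]]B   [S → [ B ]]
[[[B]B]]B ⇒ [[[S]B]]B   [B → S]
[[[S]B]]B ⇒ [[[[]]B]]B   [S → [ ]]
[[[[]]B]]B ⇒ [[[[]]{}]]B   [B → { }]
[[[[]]{}]]B ⇒ [[[[]]{}]]{}   [B → { }]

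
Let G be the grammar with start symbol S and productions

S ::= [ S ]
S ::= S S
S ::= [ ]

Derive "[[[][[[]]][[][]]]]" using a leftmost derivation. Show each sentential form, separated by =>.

S=>[S]=>[[S]]=>[[SS]]=>[[[]S]]=>[[[]SS]]=>[[[][S]S]]=>[[[][[S]]S]]=>[[[][[[]]]S]]=>[[[][[[]]][S]]]=>[[[][[[]]][SS]]]=>[[[][[[]]][[]S]]]=>[[[][[[]]][[][]]]]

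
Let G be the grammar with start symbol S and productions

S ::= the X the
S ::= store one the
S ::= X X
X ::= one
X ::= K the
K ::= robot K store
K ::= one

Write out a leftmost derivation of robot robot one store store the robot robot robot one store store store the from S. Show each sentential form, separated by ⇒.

S ⇒ X X ⇒ K the X ⇒ robot K store the X ⇒ robot robot K store store the X ⇒ robot robot one store store the X ⇒ robot robot one store store the K the ⇒ robot robot one store store the robot K store the ⇒ robot robot one store store the robot robot K store store the ⇒ robot robot one store store the robot robot robot K store store store the ⇒ robot robot one store store the robot robot robot one store store store the

S ⇒ X X   [S ::= X X]
X X ⇒ K the X   [X ::= K the]
K the X ⇒ robot K store the X   [K ::= robot K store]
robot K store the X ⇒ robot robot K store store the X   [K ::= robot K store]
robot robot K store store the X ⇒ robot robot one store store the X   [K ::= one]
robot robot one store store the X ⇒ robot robot one store store the K the   [X ::= K the]
robot robot one store store the K the ⇒ robot robot one store store the robot K store the   [K ::= robot K store]
robot robot one store store the robot K store the ⇒ robot robot one store store the robot robot K store store the   [K ::= robot K store]
robot robot one store store the robot robot K store store the ⇒ robot robot one store store the robot robot robot K store store store the   [K ::= robot K store]
robot robot one store store the robot robot robot K store store store the ⇒ robot robot one store store the robot robot robot one store store store the   [K ::= one]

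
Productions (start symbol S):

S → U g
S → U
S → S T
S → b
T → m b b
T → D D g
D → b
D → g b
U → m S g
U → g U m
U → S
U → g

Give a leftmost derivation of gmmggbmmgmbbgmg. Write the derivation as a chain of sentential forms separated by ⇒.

S ⇒ Ug ⇒ gUmg ⇒ gmSgmg ⇒ gmSTgmg ⇒ gmUTgmg ⇒ gmmSgTgmg ⇒ gmmUgTgmg ⇒ gmmgUmgTgmg ⇒ gmmggUmmgTgmg ⇒ gmmggSmmgTgmg ⇒ gmmggbmmgTgmg ⇒ gmmggbmmgmbbgmg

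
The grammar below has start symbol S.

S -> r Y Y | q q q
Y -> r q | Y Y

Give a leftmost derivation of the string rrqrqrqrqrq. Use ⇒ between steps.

S ⇒ rYY   [S -> r Y Y]
rYY ⇒ rYYY   [Y -> Y Y]
rYYY ⇒ rYYYY   [Y -> Y Y]
rYYYY ⇒ rYYYYY   [Y -> Y Y]
rYYYYY ⇒ rrqYYYY   [Y -> r q]
rrqYYYY ⇒ rrqrqYYY   [Y -> r q]
rrqrqYYY ⇒ rrqrqrqYY   [Y -> r q]
rrqrqrqYY ⇒ rrqrqrqrqY   [Y -> r q]
rrqrqrqrqY ⇒ rrqrqrqrqrq   [Y -> r q]

S ⇒ rYY ⇒ rYYY ⇒ rYYYY ⇒ rYYYYY ⇒ rrqYYYY ⇒ rrqrqYYY ⇒ rrqrqrqYY ⇒ rrqrqrqrqY ⇒ rrqrqrqrqrq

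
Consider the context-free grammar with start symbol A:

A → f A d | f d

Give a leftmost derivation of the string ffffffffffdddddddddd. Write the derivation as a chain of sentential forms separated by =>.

A=>fAd=>ffAdd=>fffAddd=>ffffAdddd=>fffffAddddd=>ffffffAdddddd=>fffffffAddddddd=>ffffffffAdddddddd=>fffffffffAddddddddd=>ffffffffffdddddddddd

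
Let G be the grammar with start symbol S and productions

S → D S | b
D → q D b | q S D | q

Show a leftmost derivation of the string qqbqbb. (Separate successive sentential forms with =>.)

S => DS   [S → D S]
DS => qDbS   [D → q D b]
qDbS => qqSDbS   [D → q S D]
qqSDbS => qqbDbS   [S → b]
qqbDbS => qqbqbS   [D → q]
qqbqbS => qqbqbb   [S → b]

S=>DS=>qDbS=>qqSDbS=>qqbDbS=>qqbqbS=>qqbqbb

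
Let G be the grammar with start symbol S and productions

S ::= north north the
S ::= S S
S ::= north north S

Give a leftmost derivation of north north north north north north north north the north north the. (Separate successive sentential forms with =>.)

S => north north S => north north north north S => north north north north north north S => north north north north north north S S => north north north north north north north north the S => north north north north north north north north the north north the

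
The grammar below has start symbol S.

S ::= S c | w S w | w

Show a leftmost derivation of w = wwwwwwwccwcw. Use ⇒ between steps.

S ⇒ wSw ⇒ wScw ⇒ wwSwcw ⇒ wwScwcw ⇒ wwSccwcw ⇒ wwwSwccwcw ⇒ wwwwSwwccwcw ⇒ wwwwwwwccwcw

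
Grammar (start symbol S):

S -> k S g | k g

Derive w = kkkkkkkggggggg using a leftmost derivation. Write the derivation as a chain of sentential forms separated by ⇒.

S⇒kSg⇒kkSgg⇒kkkSggg⇒kkkkSgggg⇒kkkkkSggggg⇒kkkkkkSgggggg⇒kkkkkkkggggggg

S ⇒ kSg   [S -> k S g]
kSg ⇒ kkSgg   [S -> k S g]
kkSgg ⇒ kkkSggg   [S -> k S g]
kkkSggg ⇒ kkkkSgggg   [S -> k S g]
kkkkSgggg ⇒ kkkkkSggggg   [S -> k S g]
kkkkkSggggg ⇒ kkkkkkSgggggg   [S -> k S g]
kkkkkkSgggggg ⇒ kkkkkkkggggggg   [S -> k g]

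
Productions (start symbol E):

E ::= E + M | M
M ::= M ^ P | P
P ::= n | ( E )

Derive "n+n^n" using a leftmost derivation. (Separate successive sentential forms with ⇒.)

E ⇒ E+M ⇒ M+M ⇒ P+M ⇒ n+M ⇒ n+M^P ⇒ n+P^P ⇒ n+n^P ⇒ n+n^n

E ⇒ E+M   [E ::= E + M]
E+M ⇒ M+M   [E ::= M]
M+M ⇒ P+M   [M ::= P]
P+M ⇒ n+M   [P ::= n]
n+M ⇒ n+M^P   [M ::= M ^ P]
n+M^P ⇒ n+P^P   [M ::= P]
n+P^P ⇒ n+n^P   [P ::= n]
n+n^P ⇒ n+n^n   [P ::= n]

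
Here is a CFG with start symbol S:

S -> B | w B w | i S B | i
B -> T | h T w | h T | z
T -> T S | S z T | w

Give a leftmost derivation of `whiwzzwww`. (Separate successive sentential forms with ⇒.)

S⇒wBw⇒whTww⇒whSzTww⇒whiSBzTww⇒whiBBzTww⇒whiTBzTww⇒whiwBzTww⇒whiwzzTww⇒whiwzzwww

S ⇒ wBw   [S -> w B w]
wBw ⇒ whTww   [B -> h T w]
whTww ⇒ whSzTww   [T -> S z T]
whSzTww ⇒ whiSBzTww   [S -> i S B]
whiSBzTww ⇒ whiBBzTww   [S -> B]
whiBBzTww ⇒ whiTBzTww   [B -> T]
whiTBzTww ⇒ whiwBzTww   [T -> w]
whiwBzTww ⇒ whiwzzTww   [B -> z]
whiwzzTww ⇒ whiwzzwww   [T -> w]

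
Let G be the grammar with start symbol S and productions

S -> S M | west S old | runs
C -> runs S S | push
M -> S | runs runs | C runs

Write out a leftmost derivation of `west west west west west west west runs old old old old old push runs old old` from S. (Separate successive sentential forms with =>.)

S => west S old => west west S old old => west west S M old old => west west west S old M old old => west west west west S old old M old old => west west west west west S old old old M old old => west west west west west west S old old old old M old old => west west west west west west west S old old old old old M old old => west west west west west west west runs old old old old old M old old => west west west west west west west runs old old old old old C runs old old => west west west west west west west runs old old old old old push runs old old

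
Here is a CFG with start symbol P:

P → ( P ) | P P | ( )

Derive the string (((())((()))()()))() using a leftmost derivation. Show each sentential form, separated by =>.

P=>PP=>(P)P=>((P))P=>((PP))P=>((PPP))P=>((PPPP))P=>(((P)PPP))P=>(((())PPP))P=>(((())(P)PP))P=>(((())((P))PP))P=>(((())((()))PP))P=>(((())((()))()P))P=>(((())((()))()()))P=>(((())((()))()()))()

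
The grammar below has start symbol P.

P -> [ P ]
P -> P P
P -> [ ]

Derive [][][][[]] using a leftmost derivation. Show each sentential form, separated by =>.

P => PP   [P -> P P]
PP => PPP   [P -> P P]
PPP => []PP   [P -> [ ]]
[]PP => []PPP   [P -> P P]
[]PPP => [][]PP   [P -> [ ]]
[][]PP => [][][]P   [P -> [ ]]
[][][]P => [][][][P]   [P -> [ P ]]
[][][][P] => [][][][[]]   [P -> [ ]]

P=>PP=>PPP=>[]PP=>[]PPP=>[][]PP=>[][][]P=>[][][][P]=>[][][][[]]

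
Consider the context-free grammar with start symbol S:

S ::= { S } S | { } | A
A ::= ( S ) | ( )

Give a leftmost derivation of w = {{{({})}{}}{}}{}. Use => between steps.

S => {S}S => {{S}S}S => {{{S}S}S}S => {{{A}S}S}S => {{{(S)}S}S}S => {{{({})}S}S}S => {{{({})}{}}S}S => {{{({})}{}}{}}S => {{{({})}{}}{}}{}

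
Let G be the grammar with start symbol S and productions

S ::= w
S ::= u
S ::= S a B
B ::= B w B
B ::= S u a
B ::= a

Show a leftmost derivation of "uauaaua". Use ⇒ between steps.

S ⇒ SaB   [S ::= S a B]
SaB ⇒ uaB   [S ::= u]
uaB ⇒ uaSua   [B ::= S u a]
uaSua ⇒ uaSaBua   [S ::= S a B]
uaSaBua ⇒ uauaBua   [S ::= u]
uauaBua ⇒ uauaaua   [B ::= a]

S ⇒ SaB ⇒ uaB ⇒ uaSua ⇒ uaSaBua ⇒ uauaBua ⇒ uauaaua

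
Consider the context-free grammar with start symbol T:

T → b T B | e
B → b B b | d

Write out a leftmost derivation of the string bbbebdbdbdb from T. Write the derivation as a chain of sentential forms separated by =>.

T => bTB => bbTBB => bbbTBBB => bbbeBBB => bbbebBbBB => bbbebdbBB => bbbebdbdB => bbbebdbdbBb => bbbebdbdbdb

T => bTB   [T → b T B]
bTB => bbTBB   [T → b T B]
bbTBB => bbbTBBB   [T → b T B]
bbbTBBB => bbbeBBB   [T → e]
bbbeBBB => bbbebBbBB   [B → b B b]
bbbebBbBB => bbbebdbBB   [B → d]
bbbebdbBB => bbbebdbdB   [B → d]
bbbebdbdB => bbbebdbdbBb   [B → b B b]
bbbebdbdbBb => bbbebdbdbdb   [B → d]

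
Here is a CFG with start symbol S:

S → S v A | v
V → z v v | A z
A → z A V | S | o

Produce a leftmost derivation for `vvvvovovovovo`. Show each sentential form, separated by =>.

S=>SvA=>SvAvA=>SvAvAvA=>SvAvAvAvA=>SvAvAvAvAvA=>vvAvAvAvAvA=>vvSvAvAvAvA=>vvSvAvAvAvAvA=>vvvvAvAvAvAvA=>vvvvovAvAvAvA=>vvvvovovAvAvA=>vvvvovovovAvA=>vvvvovovovovA=>vvvvovovovovo

S => SvA   [S → S v A]
SvA => SvAvA   [S → S v A]
SvAvA => SvAvAvA   [S → S v A]
SvAvAvA => SvAvAvAvA   [S → S v A]
SvAvAvAvA => SvAvAvAvAvA   [S → S v A]
SvAvAvAvAvA => vvAvAvAvAvA   [S → v]
vvAvAvAvAvA => vvSvAvAvAvA   [A → S]
vvSvAvAvAvA => vvSvAvAvAvAvA   [S → S v A]
vvSvAvAvAvAvA => vvvvAvAvAvAvA   [S → v]
vvvvAvAvAvAvA => vvvvovAvAvAvA   [A → o]
vvvvovAvAvAvA => vvvvovovAvAvA   [A → o]
vvvvovovAvAvA => vvvvovovovAvA   [A → o]
vvvvovovovAvA => vvvvovovovovA   [A → o]
vvvvovovovovA => vvvvovovovovo   [A → o]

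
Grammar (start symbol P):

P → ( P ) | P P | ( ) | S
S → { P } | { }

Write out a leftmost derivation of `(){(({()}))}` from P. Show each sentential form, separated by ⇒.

P ⇒ PP ⇒ ()P ⇒ ()S ⇒ (){P} ⇒ (){(P)} ⇒ (){((P))} ⇒ (){((S))} ⇒ (){(({P}))} ⇒ (){(({()}))}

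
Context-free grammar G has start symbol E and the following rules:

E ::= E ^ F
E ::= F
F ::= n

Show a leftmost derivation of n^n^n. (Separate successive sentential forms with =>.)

E=>E^F=>E^F^F=>F^F^F=>n^F^F=>n^n^F=>n^n^n

E => E^F   [E ::= E ^ F]
E^F => E^F^F   [E ::= E ^ F]
E^F^F => F^F^F   [E ::= F]
F^F^F => n^F^F   [F ::= n]
n^F^F => n^n^F   [F ::= n]
n^n^F => n^n^n   [F ::= n]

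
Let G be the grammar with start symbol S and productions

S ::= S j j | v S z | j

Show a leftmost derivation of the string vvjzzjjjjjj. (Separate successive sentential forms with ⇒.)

S ⇒ Sjj   [S ::= S j j]
Sjj ⇒ Sjjjj   [S ::= S j j]
Sjjjj ⇒ Sjjjjjj   [S ::= S j j]
Sjjjjjj ⇒ vSzjjjjjj   [S ::= v S z]
vSzjjjjjj ⇒ vvSzzjjjjjj   [S ::= v S z]
vvSzzjjjjjj ⇒ vvjzzjjjjjj   [S ::= j]

S ⇒ Sjj ⇒ Sjjjj ⇒ Sjjjjjj ⇒ vSzjjjjjj ⇒ vvSzzjjjjjj ⇒ vvjzzjjjjjj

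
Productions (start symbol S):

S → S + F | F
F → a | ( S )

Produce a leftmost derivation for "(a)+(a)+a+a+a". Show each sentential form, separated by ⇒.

S ⇒ S+F ⇒ S+F+F ⇒ S+F+F+F ⇒ S+F+F+F+F ⇒ F+F+F+F+F ⇒ (S)+F+F+F+F ⇒ (F)+F+F+F+F ⇒ (a)+F+F+F+F ⇒ (a)+(S)+F+F+F ⇒ (a)+(F)+F+F+F ⇒ (a)+(a)+F+F+F ⇒ (a)+(a)+a+F+F ⇒ (a)+(a)+a+a+F ⇒ (a)+(a)+a+a+a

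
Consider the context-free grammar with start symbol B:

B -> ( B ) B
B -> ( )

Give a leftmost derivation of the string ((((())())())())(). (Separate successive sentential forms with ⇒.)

B ⇒ (B)B   [B -> ( B ) B]
(B)B ⇒ ((B)B)B   [B -> ( B ) B]
((B)B)B ⇒ (((B)B)B)B   [B -> ( B ) B]
(((B)B)B)B ⇒ ((((B)B)B)B)B   [B -> ( B ) B]
((((B)B)B)B)B ⇒ ((((())B)B)B)B   [B -> ( )]
((((())B)B)B)B ⇒ ((((())())B)B)B   [B -> ( )]
((((())())B)B)B ⇒ ((((())())())B)B   [B -> ( )]
((((())())())B)B ⇒ ((((())())())())B   [B -> ( )]
((((())())())())B ⇒ ((((())())())())()   [B -> ( )]

B⇒(B)B⇒((B)B)B⇒(((B)B)B)B⇒((((B)B)B)B)B⇒((((())B)B)B)B⇒((((())())B)B)B⇒((((())())())B)B⇒((((())())())())B⇒((((())())())())()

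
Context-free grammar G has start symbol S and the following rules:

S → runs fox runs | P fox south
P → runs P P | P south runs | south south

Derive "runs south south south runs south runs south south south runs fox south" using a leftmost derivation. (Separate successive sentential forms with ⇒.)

S ⇒ P fox south ⇒ runs P P fox south ⇒ runs P south runs P fox south ⇒ runs P south runs south runs P fox south ⇒ runs south south south runs south runs P fox south ⇒ runs south south south runs south runs P south runs fox south ⇒ runs south south south runs south runs south south south runs fox south

S ⇒ P fox south   [S → P fox south]
P fox south ⇒ runs P P fox south   [P → runs P P]
runs P P fox south ⇒ runs P south runs P fox south   [P → P south runs]
runs P south runs P fox south ⇒ runs P south runs south runs P fox south   [P → P south runs]
runs P south runs south runs P fox south ⇒ runs south south south runs south runs P fox south   [P → south south]
runs south south south runs south runs P fox south ⇒ runs south south south runs south runs P south runs fox south   [P → P south runs]
runs south south south runs south runs P south runs fox south ⇒ runs south south south runs south runs south south south runs fox south   [P → south south]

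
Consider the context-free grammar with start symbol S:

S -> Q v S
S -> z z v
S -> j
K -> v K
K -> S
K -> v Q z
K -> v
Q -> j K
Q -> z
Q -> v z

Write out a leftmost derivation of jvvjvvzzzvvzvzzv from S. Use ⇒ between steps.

S⇒QvS⇒jKvS⇒jvKvS⇒jvvQzvS⇒jvvjKzvS⇒jvvjvQzzvS⇒jvvjvvzzzvS⇒jvvjvvzzzvQvS⇒jvvjvvzzzvvzvS⇒jvvjvvzzzvvzvzzv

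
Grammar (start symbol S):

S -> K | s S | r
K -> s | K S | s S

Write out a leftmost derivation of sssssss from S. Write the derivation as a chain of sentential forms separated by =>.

S => sS => sK => sKS => ssS => sssS => ssssS => sssssS => ssssssS => ssssssK => sssssss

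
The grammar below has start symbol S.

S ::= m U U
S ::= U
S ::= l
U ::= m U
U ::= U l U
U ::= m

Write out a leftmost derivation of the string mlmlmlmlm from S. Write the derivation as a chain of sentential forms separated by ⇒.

S ⇒ U   [S ::= U]
U ⇒ UlU   [U ::= U l U]
UlU ⇒ UlUlU   [U ::= U l U]
UlUlU ⇒ mlUlU   [U ::= m]
mlUlU ⇒ mlUlUlU   [U ::= U l U]
mlUlUlU ⇒ mlUlUlUlU   [U ::= U l U]
mlUlUlUlU ⇒ mlmlUlUlU   [U ::= m]
mlmlUlUlU ⇒ mlmlmlUlU   [U ::= m]
mlmlmlUlU ⇒ mlmlmlmlU   [U ::= m]
mlmlmlmlU ⇒ mlmlmlmlm   [U ::= m]

S⇒U⇒UlU⇒UlUlU⇒mlUlU⇒mlUlUlU⇒mlUlUlUlU⇒mlmlUlUlU⇒mlmlmlUlU⇒mlmlmlmlU⇒mlmlmlmlm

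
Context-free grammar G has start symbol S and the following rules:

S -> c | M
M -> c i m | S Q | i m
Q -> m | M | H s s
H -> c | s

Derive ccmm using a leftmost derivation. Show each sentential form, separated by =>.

S => M => SQ => MQ => SQQ => cQQ => cMQ => cSQQ => ccQQ => ccmQ => ccmm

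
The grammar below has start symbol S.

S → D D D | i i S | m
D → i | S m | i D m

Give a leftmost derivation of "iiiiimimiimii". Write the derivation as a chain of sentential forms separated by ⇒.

S ⇒ DDD ⇒ SmDD ⇒ DDDmDD ⇒ SmDDmDD ⇒ iiSmDDmDD ⇒ iiDDDmDDmDD ⇒ iiiDDmDDmDD ⇒ iiiiDmDmDDmDD ⇒ iiiiimDmDDmDD ⇒ iiiiimimDDmDD ⇒ iiiiimimiDmDD ⇒ iiiiimimiimDD ⇒ iiiiimimiimiD ⇒ iiiiimimiimii

S ⇒ DDD   [S → D D D]
DDD ⇒ SmDD   [D → S m]
SmDD ⇒ DDDmDD   [S → D D D]
DDDmDD ⇒ SmDDmDD   [D → S m]
SmDDmDD ⇒ iiSmDDmDD   [S → i i S]
iiSmDDmDD ⇒ iiDDDmDDmDD   [S → D D D]
iiDDDmDDmDD ⇒ iiiDDmDDmDD   [D → i]
iiiDDmDDmDD ⇒ iiiiDmDmDDmDD   [D → i D m]
iiiiDmDmDDmDD ⇒ iiiiimDmDDmDD   [D → i]
iiiiimDmDDmDD ⇒ iiiiimimDDmDD   [D → i]
iiiiimimDDmDD ⇒ iiiiimimiDmDD   [D → i]
iiiiimimiDmDD ⇒ iiiiimimiimDD   [D → i]
iiiiimimiimDD ⇒ iiiiimimiimiD   [D → i]
iiiiimimiimiD ⇒ iiiiimimiimii   [D → i]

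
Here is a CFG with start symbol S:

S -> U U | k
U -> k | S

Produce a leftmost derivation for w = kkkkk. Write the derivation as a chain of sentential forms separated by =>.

S => UU   [S -> U U]
UU => kU   [U -> k]
kU => kS   [U -> S]
kS => kUU   [S -> U U]
kUU => kSU   [U -> S]
kSU => kUUU   [S -> U U]
kUUU => kSUU   [U -> S]
kSUU => kUUUU   [S -> U U]
kUUUU => kSUUU   [U -> S]
kSUUU => kkUUU   [S -> k]
kkUUU => kkkUU   [U -> k]
kkkUU => kkkkU   [U -> k]
kkkkU => kkkkS   [U -> S]
kkkkS => kkkkk   [S -> k]

S => UU => kU => kS => kUU => kSU => kUUU => kSUU => kUUUU => kSUUU => kkUUU => kkkUU => kkkkU => kkkkS => kkkkk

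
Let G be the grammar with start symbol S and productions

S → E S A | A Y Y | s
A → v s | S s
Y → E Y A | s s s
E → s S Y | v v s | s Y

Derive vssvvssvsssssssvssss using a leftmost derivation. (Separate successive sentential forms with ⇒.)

S ⇒ AYY ⇒ vsYY ⇒ vsEYAY ⇒ vssSYYAY ⇒ vssESAYYAY ⇒ vssvvsSAYYAY ⇒ vssvvssAYYAY ⇒ vssvvssvsYYAY ⇒ vssvvssvssssYAY ⇒ vssvvssvsssssssAY ⇒ vssvvssvsssssssvsY ⇒ vssvvssvsssssssvssss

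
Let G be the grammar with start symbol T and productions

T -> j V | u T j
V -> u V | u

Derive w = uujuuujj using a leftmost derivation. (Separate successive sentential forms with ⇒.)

T ⇒ uTj ⇒ uuTjj ⇒ uujVjj ⇒ uujuVjj ⇒ uujuuVjj ⇒ uujuuujj

T ⇒ uTj   [T -> u T j]
uTj ⇒ uuTjj   [T -> u T j]
uuTjj ⇒ uujVjj   [T -> j V]
uujVjj ⇒ uujuVjj   [V -> u V]
uujuVjj ⇒ uujuuVjj   [V -> u V]
uujuuVjj ⇒ uujuuujj   [V -> u]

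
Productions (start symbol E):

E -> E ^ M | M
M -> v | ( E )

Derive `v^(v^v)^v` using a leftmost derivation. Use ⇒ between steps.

E ⇒ E^M   [E -> E ^ M]
E^M ⇒ E^M^M   [E -> E ^ M]
E^M^M ⇒ M^M^M   [E -> M]
M^M^M ⇒ v^M^M   [M -> v]
v^M^M ⇒ v^(E)^M   [M -> ( E )]
v^(E)^M ⇒ v^(E^M)^M   [E -> E ^ M]
v^(E^M)^M ⇒ v^(M^M)^M   [E -> M]
v^(M^M)^M ⇒ v^(v^M)^M   [M -> v]
v^(v^M)^M ⇒ v^(v^v)^M   [M -> v]
v^(v^v)^M ⇒ v^(v^v)^v   [M -> v]

E⇒E^M⇒E^M^M⇒M^M^M⇒v^M^M⇒v^(E)^M⇒v^(E^M)^M⇒v^(M^M)^M⇒v^(v^M)^M⇒v^(v^v)^M⇒v^(v^v)^v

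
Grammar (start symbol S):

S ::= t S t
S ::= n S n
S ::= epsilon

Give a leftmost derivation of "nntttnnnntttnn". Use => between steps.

S=>nSn=>nnSnn=>nntStnn=>nnttSttnn=>nntttStttnn=>nntttnSntttnn=>nntttnnSnntttnn=>nntttnnnntttnn

S => nSn   [S ::= n S n]
nSn => nnSnn   [S ::= n S n]
nnSnn => nntStnn   [S ::= t S t]
nntStnn => nnttSttnn   [S ::= t S t]
nnttSttnn => nntttStttnn   [S ::= t S t]
nntttStttnn => nntttnSntttnn   [S ::= n S n]
nntttnSntttnn => nntttnnSnntttnn   [S ::= n S n]
nntttnnSnntttnn => nntttnnnntttnn   [S ::= epsilon]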